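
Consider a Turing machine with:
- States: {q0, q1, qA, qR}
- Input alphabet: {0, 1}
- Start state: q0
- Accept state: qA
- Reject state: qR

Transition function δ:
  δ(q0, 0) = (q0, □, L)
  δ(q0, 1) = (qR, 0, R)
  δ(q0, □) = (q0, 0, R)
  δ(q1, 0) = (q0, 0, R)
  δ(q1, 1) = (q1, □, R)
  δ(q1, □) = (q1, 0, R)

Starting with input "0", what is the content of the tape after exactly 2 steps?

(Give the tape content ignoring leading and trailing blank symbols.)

Execution trace:
Initial: [q0]0
Step 1: δ(q0, 0) = (q0, □, L) → [q0]□□
Step 2: δ(q0, □) = (q0, 0, R) → 0[q0]□

After 2 steps, the tape (ignoring leading/trailing blanks) is: 0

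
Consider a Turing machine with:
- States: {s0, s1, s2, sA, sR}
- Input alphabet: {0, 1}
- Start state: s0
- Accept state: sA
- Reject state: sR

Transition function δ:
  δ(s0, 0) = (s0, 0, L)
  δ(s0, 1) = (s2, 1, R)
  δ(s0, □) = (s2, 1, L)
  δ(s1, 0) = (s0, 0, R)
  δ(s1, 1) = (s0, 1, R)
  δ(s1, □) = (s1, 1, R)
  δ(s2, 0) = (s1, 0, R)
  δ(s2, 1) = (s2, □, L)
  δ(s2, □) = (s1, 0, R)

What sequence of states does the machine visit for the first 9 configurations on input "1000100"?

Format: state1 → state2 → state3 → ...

Execution trace:
Initial: [s0]1000100
Step 1: δ(s0, 1) = (s2, 1, R) → 1[s2]000100
Step 2: δ(s2, 0) = (s1, 0, R) → 10[s1]00100
Step 3: δ(s1, 0) = (s0, 0, R) → 100[s0]0100
Step 4: δ(s0, 0) = (s0, 0, L) → 10[s0]00100
Step 5: δ(s0, 0) = (s0, 0, L) → 1[s0]000100
Step 6: δ(s0, 0) = (s0, 0, L) → [s0]1000100
Step 7: δ(s0, 1) = (s2, 1, R) → 1[s2]000100
Step 8: δ(s2, 0) = (s1, 0, R) → 10[s1]00100

State sequence: s0 → s2 → s1 → s0 → s0 → s0 → s0 → s2 → s1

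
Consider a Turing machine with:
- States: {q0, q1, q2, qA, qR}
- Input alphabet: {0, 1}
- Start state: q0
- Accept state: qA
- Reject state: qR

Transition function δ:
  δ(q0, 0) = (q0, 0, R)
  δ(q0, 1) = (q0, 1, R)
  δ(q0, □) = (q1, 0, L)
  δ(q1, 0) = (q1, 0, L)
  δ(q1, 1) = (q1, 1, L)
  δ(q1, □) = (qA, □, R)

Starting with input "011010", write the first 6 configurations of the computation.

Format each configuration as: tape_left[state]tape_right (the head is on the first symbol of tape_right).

Transitions applied:
Step 1: δ(q0, 0) = (q0, 0, R)
Step 2: δ(q0, 1) = (q0, 1, R)
Step 3: δ(q0, 1) = (q0, 1, R)
Step 4: δ(q0, 0) = (q0, 0, R)
Step 5: δ(q0, 1) = (q0, 1, R)

The first 6 configurations are:
[q0]011010 ⊢ 0[q0]11010 ⊢ 01[q0]1010 ⊢ 011[q0]010 ⊢ 0110[q0]10 ⊢ 01101[q0]0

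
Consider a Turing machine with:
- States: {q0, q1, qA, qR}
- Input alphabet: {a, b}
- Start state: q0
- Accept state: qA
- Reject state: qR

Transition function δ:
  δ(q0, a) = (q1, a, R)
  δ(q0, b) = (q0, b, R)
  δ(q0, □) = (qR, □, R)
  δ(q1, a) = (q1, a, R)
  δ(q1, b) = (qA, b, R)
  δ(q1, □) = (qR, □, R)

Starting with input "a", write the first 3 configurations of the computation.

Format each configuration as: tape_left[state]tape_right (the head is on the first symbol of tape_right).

Transitions applied:
Step 1: δ(q0, a) = (q1, a, R)
Step 2: δ(q1, □) = (qR, □, R)

The first 3 configurations are:
[q0]a ⊢ a[q1]□ ⊢ a□[qR]□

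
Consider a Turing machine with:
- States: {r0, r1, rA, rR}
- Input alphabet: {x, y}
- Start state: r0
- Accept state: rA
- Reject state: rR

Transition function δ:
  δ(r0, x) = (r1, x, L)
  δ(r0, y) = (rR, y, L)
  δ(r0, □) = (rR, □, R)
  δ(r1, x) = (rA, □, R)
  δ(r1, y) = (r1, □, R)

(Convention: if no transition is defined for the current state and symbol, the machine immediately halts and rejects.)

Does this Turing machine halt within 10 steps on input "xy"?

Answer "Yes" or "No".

Execution trace:
Initial: [r0]xy
Step 1: δ(r0, x) = (r1, x, L) → [r1]□xy

No transition is defined for δ(r1, □). By convention the machine halts and rejects.
The machine halted after 1 step (within the 10-step bound).

Answer: Yes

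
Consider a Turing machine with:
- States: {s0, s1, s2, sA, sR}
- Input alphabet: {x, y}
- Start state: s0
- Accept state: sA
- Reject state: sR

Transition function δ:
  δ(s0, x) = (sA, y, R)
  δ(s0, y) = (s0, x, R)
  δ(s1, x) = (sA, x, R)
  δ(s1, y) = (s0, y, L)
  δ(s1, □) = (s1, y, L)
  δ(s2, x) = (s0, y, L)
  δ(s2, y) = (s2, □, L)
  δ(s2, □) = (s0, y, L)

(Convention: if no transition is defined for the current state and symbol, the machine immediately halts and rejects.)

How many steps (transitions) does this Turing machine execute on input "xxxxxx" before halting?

Execution trace:
Initial: [s0]xxxxxx
Step 1: δ(s0, x) = (sA, y, R) → y[sA]xxxxx

The machine reaches the accept state sA and halts.

The machine executed 1 step before halting.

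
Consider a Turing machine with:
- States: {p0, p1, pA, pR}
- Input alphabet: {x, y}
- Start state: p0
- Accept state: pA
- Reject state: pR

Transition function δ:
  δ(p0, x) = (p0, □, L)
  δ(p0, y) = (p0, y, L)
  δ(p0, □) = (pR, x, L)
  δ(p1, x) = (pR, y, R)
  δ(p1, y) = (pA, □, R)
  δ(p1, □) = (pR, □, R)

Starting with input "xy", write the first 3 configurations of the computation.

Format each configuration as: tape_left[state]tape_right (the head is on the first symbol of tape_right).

Transitions applied:
Step 1: δ(p0, x) = (p0, □, L)
Step 2: δ(p0, □) = (pR, x, L)

The first 3 configurations are:
[p0]xy ⊢ [p0]□□y ⊢ [pR]□x□y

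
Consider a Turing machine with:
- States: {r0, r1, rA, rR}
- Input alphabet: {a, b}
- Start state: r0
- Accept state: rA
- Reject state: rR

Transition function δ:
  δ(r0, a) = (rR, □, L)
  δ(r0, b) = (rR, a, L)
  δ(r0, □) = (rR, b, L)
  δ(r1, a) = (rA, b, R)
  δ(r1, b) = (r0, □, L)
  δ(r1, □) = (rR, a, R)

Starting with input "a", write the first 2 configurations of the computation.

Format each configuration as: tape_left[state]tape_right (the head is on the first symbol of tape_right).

Transitions applied:
Step 1: δ(r0, a) = (rR, □, L)

The first 2 configurations are:
[r0]a ⊢ [rR]□□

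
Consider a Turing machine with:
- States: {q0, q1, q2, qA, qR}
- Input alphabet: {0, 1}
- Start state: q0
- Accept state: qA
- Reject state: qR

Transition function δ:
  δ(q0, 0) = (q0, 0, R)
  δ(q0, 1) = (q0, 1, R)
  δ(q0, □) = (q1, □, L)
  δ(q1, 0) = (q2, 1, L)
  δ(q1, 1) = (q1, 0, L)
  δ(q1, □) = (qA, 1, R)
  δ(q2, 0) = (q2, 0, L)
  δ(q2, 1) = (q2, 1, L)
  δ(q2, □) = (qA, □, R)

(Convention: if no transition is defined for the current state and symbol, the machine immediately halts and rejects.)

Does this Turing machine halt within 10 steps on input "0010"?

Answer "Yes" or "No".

Execution trace:
Initial: [q0]0010
Step 1: δ(q0, 0) = (q0, 0, R) → 0[q0]010
Step 2: δ(q0, 0) = (q0, 0, R) → 00[q0]10
Step 3: δ(q0, 1) = (q0, 1, R) → 001[q0]0
Step 4: δ(q0, 0) = (q0, 0, R) → 0010[q0]□
Step 5: δ(q0, □) = (q1, □, L) → 001[q1]0□
Step 6: δ(q1, 0) = (q2, 1, L) → 00[q2]11□
Step 7: δ(q2, 1) = (q2, 1, L) → 0[q2]011□
Step 8: δ(q2, 0) = (q2, 0, L) → [q2]0011□
Step 9: δ(q2, 0) = (q2, 0, L) → [q2]□0011□
Step 10: δ(q2, □) = (qA, □, R) → □[qA]0011□

The machine reaches the accept state qA and halts.
The machine halted after 10 steps (within the 10-step bound).

Answer: Yes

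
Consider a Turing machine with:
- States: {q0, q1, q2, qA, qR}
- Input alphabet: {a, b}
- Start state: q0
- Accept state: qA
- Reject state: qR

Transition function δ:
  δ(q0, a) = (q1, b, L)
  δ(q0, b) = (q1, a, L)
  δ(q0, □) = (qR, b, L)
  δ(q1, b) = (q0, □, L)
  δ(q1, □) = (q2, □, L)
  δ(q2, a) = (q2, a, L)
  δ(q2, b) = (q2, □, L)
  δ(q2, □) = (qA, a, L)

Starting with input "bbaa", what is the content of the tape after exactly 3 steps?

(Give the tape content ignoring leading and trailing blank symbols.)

Execution trace:
Initial: [q0]bbaa
Step 1: δ(q0, b) = (q1, a, L) → [q1]□abaa
Step 2: δ(q1, □) = (q2, □, L) → [q2]□□abaa
Step 3: δ(q2, □) = (qA, a, L) → [qA]□a□abaa

The machine reaches the accept state qA and halts.

After 3 steps, the tape (ignoring leading/trailing blanks) is: a□abaa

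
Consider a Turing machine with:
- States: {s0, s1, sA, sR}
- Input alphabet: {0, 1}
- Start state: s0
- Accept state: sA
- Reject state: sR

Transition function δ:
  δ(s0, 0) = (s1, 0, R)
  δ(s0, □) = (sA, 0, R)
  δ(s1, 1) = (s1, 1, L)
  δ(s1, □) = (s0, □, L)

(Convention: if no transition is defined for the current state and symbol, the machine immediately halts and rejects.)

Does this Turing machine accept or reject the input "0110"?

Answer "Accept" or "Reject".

Execution trace:
Initial: [s0]0110
Step 1: δ(s0, 0) = (s1, 0, R) → 0[s1]110
Step 2: δ(s1, 1) = (s1, 1, L) → [s1]0110

No transition is defined for δ(s1, 0). By convention the machine halts and rejects.

Answer: Reject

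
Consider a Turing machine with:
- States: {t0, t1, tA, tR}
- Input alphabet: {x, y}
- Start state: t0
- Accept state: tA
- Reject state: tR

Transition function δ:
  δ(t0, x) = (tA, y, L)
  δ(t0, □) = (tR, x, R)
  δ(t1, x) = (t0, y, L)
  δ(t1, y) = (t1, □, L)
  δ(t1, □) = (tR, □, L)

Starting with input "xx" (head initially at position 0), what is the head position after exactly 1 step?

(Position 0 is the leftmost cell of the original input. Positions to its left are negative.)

Execution trace (head position shown):
Step 0: [t0]xx  (head at position 0)
Step 1: move left → [tA]□yx  (head at position -1)

After 1 step, the head is at position -1.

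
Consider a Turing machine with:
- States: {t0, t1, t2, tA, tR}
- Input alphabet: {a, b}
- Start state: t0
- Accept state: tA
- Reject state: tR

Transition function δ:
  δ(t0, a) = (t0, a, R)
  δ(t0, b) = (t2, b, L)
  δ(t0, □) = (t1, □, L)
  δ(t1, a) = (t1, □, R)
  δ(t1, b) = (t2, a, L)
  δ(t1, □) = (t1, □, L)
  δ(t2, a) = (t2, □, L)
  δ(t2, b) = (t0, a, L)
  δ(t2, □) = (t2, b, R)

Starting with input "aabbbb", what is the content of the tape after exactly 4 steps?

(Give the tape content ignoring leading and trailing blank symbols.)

Execution trace:
Initial: [t0]aabbbb
Step 1: δ(t0, a) = (t0, a, R) → a[t0]abbbb
Step 2: δ(t0, a) = (t0, a, R) → aa[t0]bbbb
Step 3: δ(t0, b) = (t2, b, L) → a[t2]abbbb
Step 4: δ(t2, a) = (t2, □, L) → [t2]a□bbbb

After 4 steps, the tape (ignoring leading/trailing blanks) is: a□bbbb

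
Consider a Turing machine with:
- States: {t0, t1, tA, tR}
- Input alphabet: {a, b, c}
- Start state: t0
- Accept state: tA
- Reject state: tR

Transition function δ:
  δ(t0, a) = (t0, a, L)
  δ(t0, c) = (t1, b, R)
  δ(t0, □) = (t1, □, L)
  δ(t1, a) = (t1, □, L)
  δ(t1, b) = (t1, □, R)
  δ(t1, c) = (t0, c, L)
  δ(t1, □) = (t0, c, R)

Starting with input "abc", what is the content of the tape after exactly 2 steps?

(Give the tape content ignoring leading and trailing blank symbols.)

Execution trace:
Initial: [t0]abc
Step 1: δ(t0, a) = (t0, a, L) → [t0]□abc
Step 2: δ(t0, □) = (t1, □, L) → [t1]□□abc

After 2 steps, the tape (ignoring leading/trailing blanks) is: abc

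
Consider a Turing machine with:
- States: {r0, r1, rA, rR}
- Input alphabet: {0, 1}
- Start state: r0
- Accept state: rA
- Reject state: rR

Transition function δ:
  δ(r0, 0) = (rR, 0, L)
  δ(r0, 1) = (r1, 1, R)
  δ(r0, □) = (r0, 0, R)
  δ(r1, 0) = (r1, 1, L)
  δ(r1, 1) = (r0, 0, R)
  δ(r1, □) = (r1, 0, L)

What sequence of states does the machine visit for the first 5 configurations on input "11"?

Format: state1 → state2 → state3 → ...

Execution trace:
Initial: [r0]11
Step 1: δ(r0, 1) = (r1, 1, R) → 1[r1]1
Step 2: δ(r1, 1) = (r0, 0, R) → 10[r0]□
Step 3: δ(r0, □) = (r0, 0, R) → 100[r0]□
Step 4: δ(r0, □) = (r0, 0, R) → 1000[r0]□

State sequence: r0 → r1 → r0 → r0 → r0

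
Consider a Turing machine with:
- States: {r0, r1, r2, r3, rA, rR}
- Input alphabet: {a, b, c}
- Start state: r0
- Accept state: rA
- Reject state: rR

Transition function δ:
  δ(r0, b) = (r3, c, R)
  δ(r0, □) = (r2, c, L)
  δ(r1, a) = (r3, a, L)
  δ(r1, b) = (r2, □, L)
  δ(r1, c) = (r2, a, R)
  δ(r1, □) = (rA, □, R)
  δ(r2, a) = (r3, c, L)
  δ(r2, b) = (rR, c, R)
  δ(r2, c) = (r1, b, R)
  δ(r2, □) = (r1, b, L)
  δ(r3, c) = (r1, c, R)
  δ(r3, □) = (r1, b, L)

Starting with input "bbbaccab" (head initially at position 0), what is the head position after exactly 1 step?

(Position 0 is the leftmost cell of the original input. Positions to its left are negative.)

Execution trace (head position shown):
Step 0: [r0]bbbaccab  (head at position 0)
Step 1: move right → c[r3]bbaccab  (head at position 1)

After 1 step, the head is at position 1.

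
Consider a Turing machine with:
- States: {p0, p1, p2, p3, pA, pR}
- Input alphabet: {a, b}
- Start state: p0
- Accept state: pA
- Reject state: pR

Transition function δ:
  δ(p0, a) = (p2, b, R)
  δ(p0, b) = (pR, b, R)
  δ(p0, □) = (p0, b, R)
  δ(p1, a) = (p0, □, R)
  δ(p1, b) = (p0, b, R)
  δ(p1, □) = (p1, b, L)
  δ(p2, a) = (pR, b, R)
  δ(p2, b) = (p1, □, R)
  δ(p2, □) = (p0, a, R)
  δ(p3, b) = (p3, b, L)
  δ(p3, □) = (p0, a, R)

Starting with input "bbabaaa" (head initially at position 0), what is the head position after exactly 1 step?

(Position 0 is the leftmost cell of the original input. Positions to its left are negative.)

Execution trace (head position shown):
Step 0: [p0]bbabaaa  (head at position 0)
Step 1: move right → b[pR]babaaa  (head at position 1)

After 1 step, the head is at position 1.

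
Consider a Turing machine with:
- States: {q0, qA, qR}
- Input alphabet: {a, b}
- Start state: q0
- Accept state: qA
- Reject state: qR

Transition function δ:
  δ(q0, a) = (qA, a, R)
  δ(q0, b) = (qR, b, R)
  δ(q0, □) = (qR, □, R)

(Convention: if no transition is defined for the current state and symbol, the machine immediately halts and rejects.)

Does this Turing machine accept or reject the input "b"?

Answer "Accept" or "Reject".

Execution trace:
Initial: [q0]b
Step 1: δ(q0, b) = (qR, b, R) → b[qR]□

The machine reaches the reject state qR and halts.

Answer: Reject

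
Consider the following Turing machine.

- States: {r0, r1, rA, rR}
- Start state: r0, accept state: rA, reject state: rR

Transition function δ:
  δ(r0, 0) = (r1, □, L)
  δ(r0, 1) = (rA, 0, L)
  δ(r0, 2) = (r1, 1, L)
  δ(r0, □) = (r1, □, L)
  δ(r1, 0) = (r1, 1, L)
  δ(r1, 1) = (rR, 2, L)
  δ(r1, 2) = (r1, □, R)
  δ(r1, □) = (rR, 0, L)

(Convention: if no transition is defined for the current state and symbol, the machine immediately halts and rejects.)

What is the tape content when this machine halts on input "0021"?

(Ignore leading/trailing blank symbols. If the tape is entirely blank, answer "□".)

Execution trace:
Initial: [r0]0021
Step 1: δ(r0, 0) = (r1, □, L) → [r1]□□021
Step 2: δ(r1, □) = (rR, 0, L) → [rR]□0□021

The machine reaches the reject state rR and halts.

Final tape (ignoring leading/trailing blanks): 0□021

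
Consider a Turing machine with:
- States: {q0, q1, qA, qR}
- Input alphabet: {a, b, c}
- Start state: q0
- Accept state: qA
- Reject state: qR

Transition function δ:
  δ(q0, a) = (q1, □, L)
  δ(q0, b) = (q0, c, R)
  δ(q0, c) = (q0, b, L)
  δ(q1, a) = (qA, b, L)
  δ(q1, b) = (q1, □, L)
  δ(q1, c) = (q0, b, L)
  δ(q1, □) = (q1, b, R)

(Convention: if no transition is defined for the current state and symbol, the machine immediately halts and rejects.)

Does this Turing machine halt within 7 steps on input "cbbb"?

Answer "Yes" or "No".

Execution trace:
Initial: [q0]cbbb
Step 1: δ(q0, c) = (q0, b, L) → [q0]□bbbb

No transition is defined for δ(q0, □). By convention the machine halts and rejects.
The machine halted after 1 step (within the 7-step bound).

Answer: Yes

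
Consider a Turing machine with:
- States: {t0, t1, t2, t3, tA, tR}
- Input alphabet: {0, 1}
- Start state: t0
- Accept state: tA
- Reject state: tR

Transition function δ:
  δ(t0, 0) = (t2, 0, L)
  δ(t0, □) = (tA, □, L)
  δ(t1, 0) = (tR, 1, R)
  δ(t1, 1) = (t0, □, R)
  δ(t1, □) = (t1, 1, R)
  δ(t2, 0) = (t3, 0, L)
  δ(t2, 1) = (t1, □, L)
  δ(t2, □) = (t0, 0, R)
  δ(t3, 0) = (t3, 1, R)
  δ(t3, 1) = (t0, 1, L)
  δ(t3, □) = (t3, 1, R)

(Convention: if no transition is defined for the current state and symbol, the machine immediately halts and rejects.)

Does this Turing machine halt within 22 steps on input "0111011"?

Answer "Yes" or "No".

Execution trace:
Initial: [t0]0111011
Step 1: δ(t0, 0) = (t2, 0, L) → [t2]□0111011
Step 2: δ(t2, □) = (t0, 0, R) → 0[t0]0111011
Step 3: δ(t0, 0) = (t2, 0, L) → [t2]00111011
Step 4: δ(t2, 0) = (t3, 0, L) → [t3]□00111011
Step 5: δ(t3, □) = (t3, 1, R) → 1[t3]00111011
Step 6: δ(t3, 0) = (t3, 1, R) → 11[t3]0111011
Step 7: δ(t3, 0) = (t3, 1, R) → 111[t3]111011
Step 8: δ(t3, 1) = (t0, 1, L) → 11[t0]1111011

No transition is defined for δ(t0, 1). By convention the machine halts and rejects.
The machine halted after 8 steps (within the 22-step bound).

Answer: Yes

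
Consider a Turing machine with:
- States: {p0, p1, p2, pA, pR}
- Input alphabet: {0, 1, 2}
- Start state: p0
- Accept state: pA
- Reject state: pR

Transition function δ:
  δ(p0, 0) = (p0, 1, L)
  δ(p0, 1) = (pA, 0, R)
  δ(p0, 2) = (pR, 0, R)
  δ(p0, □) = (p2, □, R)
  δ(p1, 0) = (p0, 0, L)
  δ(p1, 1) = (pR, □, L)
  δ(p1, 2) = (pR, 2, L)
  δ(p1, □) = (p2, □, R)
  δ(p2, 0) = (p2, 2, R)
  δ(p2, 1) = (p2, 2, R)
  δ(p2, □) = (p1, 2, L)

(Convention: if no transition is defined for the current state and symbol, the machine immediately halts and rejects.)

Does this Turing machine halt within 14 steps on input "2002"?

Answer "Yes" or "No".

Execution trace:
Initial: [p0]2002
Step 1: δ(p0, 2) = (pR, 0, R) → 0[pR]002

The machine reaches the reject state pR and halts.
The machine halted after 1 step (within the 14-step bound).

Answer: Yes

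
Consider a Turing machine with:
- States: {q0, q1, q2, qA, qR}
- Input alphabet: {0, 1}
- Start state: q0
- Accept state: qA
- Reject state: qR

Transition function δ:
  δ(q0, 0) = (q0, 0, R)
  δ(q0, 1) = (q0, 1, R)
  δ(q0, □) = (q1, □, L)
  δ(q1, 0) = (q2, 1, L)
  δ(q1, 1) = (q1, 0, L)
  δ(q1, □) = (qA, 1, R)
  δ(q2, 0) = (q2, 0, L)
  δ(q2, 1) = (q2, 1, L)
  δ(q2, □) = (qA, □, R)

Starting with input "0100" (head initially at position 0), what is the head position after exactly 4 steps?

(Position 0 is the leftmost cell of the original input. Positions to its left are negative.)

Execution trace (head position shown):
Step 0: [q0]0100  (head at position 0)
Step 1: move right → 0[q0]100  (head at position 1)
Step 2: move right → 01[q0]00  (head at position 2)
Step 3: move right → 010[q0]0  (head at position 3)
Step 4: move right → 0100[q0]□  (head at position 4)

After 4 steps, the head is at position 4.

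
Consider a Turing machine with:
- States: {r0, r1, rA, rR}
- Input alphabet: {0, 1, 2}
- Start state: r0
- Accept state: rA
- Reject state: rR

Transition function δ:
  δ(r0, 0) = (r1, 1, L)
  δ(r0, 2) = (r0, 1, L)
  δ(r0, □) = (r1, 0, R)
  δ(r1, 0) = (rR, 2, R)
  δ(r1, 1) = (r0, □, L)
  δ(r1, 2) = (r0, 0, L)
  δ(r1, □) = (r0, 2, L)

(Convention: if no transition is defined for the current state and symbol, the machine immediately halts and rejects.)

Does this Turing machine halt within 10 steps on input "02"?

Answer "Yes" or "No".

Execution trace:
Initial: [r0]02
Step 1: δ(r0, 0) = (r1, 1, L) → [r1]□12
Step 2: δ(r1, □) = (r0, 2, L) → [r0]□212
Step 3: δ(r0, □) = (r1, 0, R) → 0[r1]212
Step 4: δ(r1, 2) = (r0, 0, L) → [r0]0012
Step 5: δ(r0, 0) = (r1, 1, L) → [r1]□1012
Step 6: δ(r1, □) = (r0, 2, L) → [r0]□21012
Step 7: δ(r0, □) = (r1, 0, R) → 0[r1]21012
Step 8: δ(r1, 2) = (r0, 0, L) → [r0]001012
Step 9: δ(r0, 0) = (r1, 1, L) → [r1]□101012
Step 10: δ(r1, □) = (r0, 2, L) → [r0]□2101012

The machine has not reached a halting state after 10 steps.
The machine did not halt within the 10-step bound.

Answer: No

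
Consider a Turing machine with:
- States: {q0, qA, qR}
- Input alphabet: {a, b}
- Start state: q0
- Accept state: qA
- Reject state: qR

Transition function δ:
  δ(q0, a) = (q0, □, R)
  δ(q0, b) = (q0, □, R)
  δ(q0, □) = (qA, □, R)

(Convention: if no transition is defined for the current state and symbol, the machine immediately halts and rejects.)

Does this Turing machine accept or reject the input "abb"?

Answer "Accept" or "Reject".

Execution trace:
Initial: [q0]abb
Step 1: δ(q0, a) = (q0, □, R) → □[q0]bb
Step 2: δ(q0, b) = (q0, □, R) → □□[q0]b
Step 3: δ(q0, b) = (q0, □, R) → □□□[q0]□
Step 4: δ(q0, □) = (qA, □, R) → □□□□[qA]□

The machine reaches the accept state qA and halts.

Answer: Accept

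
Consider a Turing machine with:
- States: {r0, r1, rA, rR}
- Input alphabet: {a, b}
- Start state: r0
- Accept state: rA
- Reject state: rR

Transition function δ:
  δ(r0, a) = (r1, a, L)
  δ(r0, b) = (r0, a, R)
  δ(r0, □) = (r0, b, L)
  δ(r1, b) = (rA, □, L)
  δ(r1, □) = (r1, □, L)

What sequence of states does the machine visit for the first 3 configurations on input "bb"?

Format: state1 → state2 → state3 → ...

Execution trace:
Initial: [r0]bb
Step 1: δ(r0, b) = (r0, a, R) → a[r0]b
Step 2: δ(r0, b) = (r0, a, R) → aa[r0]□

State sequence: r0 → r0 → r0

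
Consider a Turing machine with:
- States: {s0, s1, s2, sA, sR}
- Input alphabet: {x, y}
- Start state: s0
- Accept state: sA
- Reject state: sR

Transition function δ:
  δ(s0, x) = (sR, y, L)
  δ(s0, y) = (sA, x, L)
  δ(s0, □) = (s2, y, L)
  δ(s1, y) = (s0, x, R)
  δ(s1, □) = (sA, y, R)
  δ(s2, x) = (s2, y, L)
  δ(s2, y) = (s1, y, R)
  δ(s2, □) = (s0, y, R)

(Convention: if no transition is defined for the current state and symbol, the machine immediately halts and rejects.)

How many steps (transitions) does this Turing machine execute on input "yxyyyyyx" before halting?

Execution trace:
Initial: [s0]yxyyyyyx
Step 1: δ(s0, y) = (sA, x, L) → [sA]□xxyyyyyx

The machine reaches the accept state sA and halts.

The machine executed 1 step before halting.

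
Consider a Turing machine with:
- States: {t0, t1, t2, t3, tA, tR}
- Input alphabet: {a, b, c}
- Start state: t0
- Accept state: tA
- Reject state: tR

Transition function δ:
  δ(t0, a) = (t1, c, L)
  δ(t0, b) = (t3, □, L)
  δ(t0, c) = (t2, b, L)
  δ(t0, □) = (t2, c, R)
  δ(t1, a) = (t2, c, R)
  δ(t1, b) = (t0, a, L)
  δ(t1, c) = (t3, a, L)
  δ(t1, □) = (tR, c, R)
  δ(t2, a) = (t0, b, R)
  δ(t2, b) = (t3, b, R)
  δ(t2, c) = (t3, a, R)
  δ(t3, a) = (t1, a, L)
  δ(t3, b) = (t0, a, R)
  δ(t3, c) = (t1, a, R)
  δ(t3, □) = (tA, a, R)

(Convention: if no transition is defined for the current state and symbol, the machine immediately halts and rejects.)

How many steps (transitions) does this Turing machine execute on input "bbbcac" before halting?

Execution trace:
Initial: [t0]bbbcac
Step 1: δ(t0, b) = (t3, □, L) → [t3]□□bbcac
Step 2: δ(t3, □) = (tA, a, R) → a[tA]□bbcac

The machine reaches the accept state tA and halts.

The machine executed 2 steps before halting.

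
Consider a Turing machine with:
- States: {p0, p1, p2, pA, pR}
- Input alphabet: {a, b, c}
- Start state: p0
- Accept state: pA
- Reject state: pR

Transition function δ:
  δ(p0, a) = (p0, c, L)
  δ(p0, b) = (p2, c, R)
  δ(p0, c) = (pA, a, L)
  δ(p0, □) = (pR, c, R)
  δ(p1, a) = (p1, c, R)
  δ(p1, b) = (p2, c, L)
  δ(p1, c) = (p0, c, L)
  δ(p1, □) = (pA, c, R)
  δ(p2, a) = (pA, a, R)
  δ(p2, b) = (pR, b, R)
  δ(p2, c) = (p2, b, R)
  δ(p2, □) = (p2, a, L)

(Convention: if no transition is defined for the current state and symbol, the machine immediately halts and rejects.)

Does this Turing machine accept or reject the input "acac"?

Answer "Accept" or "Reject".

Execution trace:
Initial: [p0]acac
Step 1: δ(p0, a) = (p0, c, L) → [p0]□ccac
Step 2: δ(p0, □) = (pR, c, R) → c[pR]ccac

The machine reaches the reject state pR and halts.

Answer: Reject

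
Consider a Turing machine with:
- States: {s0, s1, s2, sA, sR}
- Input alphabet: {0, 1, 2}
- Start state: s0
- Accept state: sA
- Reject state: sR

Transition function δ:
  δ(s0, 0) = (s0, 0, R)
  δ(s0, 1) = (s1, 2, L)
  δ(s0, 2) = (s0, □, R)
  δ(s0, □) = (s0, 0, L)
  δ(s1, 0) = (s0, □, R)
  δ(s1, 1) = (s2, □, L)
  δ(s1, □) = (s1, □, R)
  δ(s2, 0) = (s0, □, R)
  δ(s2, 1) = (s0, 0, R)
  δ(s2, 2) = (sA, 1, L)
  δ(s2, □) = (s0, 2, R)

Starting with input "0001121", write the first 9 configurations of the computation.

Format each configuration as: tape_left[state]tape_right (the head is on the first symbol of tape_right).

Transitions applied:
Step 1: δ(s0, 0) = (s0, 0, R)
Step 2: δ(s0, 0) = (s0, 0, R)
Step 3: δ(s0, 0) = (s0, 0, R)
Step 4: δ(s0, 1) = (s1, 2, L)
Step 5: δ(s1, 0) = (s0, □, R)
Step 6: δ(s0, 2) = (s0, □, R)
Step 7: δ(s0, 1) = (s1, 2, L)
Step 8: δ(s1, □) = (s1, □, R)

The first 9 configurations are:
[s0]0001121 ⊢ 0[s0]001121 ⊢ 00[s0]01121 ⊢ 000[s0]1121 ⊢ 00[s1]02121 ⊢ 00□[s0]2121 ⊢ 00□□[s0]121 ⊢ 00□[s1]□221 ⊢ 00□□[s1]221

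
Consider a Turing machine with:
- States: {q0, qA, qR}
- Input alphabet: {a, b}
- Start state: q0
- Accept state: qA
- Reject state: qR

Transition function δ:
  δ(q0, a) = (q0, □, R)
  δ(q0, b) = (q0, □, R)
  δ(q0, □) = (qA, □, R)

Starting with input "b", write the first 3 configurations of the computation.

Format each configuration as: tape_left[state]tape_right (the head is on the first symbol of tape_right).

Transitions applied:
Step 1: δ(q0, b) = (q0, □, R)
Step 2: δ(q0, □) = (qA, □, R)

The first 3 configurations are:
[q0]b ⊢ □[q0]□ ⊢ □□[qA]□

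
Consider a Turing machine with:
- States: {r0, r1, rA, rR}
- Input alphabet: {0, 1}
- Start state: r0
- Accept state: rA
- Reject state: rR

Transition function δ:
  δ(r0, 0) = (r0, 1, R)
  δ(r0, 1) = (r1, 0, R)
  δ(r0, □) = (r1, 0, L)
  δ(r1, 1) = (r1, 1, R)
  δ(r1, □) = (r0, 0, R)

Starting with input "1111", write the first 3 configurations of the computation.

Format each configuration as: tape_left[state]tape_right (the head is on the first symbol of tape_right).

Transitions applied:
Step 1: δ(r0, 1) = (r1, 0, R)
Step 2: δ(r1, 1) = (r1, 1, R)

The first 3 configurations are:
[r0]1111 ⊢ 0[r1]111 ⊢ 01[r1]11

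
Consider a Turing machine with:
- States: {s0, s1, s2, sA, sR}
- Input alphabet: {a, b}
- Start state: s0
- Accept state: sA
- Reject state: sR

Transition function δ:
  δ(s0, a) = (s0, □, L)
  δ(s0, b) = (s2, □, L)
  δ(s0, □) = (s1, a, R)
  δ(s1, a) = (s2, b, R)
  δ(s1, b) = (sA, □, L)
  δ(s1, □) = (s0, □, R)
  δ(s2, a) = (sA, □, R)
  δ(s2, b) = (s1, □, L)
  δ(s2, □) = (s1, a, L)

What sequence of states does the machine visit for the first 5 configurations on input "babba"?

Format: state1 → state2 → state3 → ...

Execution trace:
Initial: [s0]babba
Step 1: δ(s0, b) = (s2, □, L) → [s2]□□abba
Step 2: δ(s2, □) = (s1, a, L) → [s1]□a□abba
Step 3: δ(s1, □) = (s0, □, R) → □[s0]a□abba
Step 4: δ(s0, a) = (s0, □, L) → [s0]□□□abba

State sequence: s0 → s2 → s1 → s0 → s0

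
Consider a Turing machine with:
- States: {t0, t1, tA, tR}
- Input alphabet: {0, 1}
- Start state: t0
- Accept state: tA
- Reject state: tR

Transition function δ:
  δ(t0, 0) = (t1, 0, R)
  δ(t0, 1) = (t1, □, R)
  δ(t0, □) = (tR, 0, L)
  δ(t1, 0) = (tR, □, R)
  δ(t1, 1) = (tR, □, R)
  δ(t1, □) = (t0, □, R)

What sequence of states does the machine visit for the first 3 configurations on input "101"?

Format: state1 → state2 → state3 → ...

Execution trace:
Initial: [t0]101
Step 1: δ(t0, 1) = (t1, □, R) → □[t1]01
Step 2: δ(t1, 0) = (tR, □, R) → □□[tR]1

The machine reaches the reject state tR and halts.

State sequence: t0 → t1 → tR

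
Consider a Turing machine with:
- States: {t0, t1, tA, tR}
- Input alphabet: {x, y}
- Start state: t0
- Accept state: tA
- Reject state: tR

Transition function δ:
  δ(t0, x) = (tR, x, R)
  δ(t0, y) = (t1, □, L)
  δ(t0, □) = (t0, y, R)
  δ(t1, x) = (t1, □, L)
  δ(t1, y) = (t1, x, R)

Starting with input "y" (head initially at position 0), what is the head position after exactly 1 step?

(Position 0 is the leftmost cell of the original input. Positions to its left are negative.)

Execution trace (head position shown):
Step 0: [t0]y  (head at position 0)
Step 1: move left → [t1]□□  (head at position -1)

After 1 step, the head is at position -1.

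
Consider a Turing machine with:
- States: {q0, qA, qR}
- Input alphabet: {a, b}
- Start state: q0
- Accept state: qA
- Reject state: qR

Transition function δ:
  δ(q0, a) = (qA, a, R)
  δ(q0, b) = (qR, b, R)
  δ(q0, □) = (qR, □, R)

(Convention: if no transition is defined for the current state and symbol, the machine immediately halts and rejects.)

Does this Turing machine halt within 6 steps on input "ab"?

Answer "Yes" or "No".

Execution trace:
Initial: [q0]ab
Step 1: δ(q0, a) = (qA, a, R) → a[qA]b

The machine reaches the accept state qA and halts.
The machine halted after 1 step (within the 6-step bound).

Answer: Yes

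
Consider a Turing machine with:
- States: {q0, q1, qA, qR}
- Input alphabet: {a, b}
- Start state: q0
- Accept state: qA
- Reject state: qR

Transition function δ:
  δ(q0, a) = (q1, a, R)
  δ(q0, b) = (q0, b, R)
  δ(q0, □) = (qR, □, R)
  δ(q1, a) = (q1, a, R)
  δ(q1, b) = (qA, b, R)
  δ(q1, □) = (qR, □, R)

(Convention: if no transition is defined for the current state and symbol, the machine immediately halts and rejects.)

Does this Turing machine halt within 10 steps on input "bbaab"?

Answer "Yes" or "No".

Execution trace:
Initial: [q0]bbaab
Step 1: δ(q0, b) = (q0, b, R) → b[q0]baab
Step 2: δ(q0, b) = (q0, b, R) → bb[q0]aab
Step 3: δ(q0, a) = (q1, a, R) → bba[q1]ab
Step 4: δ(q1, a) = (q1, a, R) → bbaa[q1]b
Step 5: δ(q1, b) = (qA, b, R) → bbaab[qA]□

The machine reaches the accept state qA and halts.
The machine halted after 5 steps (within the 10-step bound).

Answer: Yes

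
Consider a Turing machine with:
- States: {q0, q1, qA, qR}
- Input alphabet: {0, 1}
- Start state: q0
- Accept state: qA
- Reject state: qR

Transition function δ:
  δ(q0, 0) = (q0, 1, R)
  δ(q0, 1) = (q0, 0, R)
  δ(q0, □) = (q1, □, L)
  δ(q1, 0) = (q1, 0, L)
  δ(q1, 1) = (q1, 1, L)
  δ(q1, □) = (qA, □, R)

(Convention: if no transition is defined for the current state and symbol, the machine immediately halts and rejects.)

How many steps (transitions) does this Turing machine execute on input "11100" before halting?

Execution trace:
Initial: [q0]11100
Step 1: δ(q0, 1) = (q0, 0, R) → 0[q0]1100
Step 2: δ(q0, 1) = (q0, 0, R) → 00[q0]100
Step 3: δ(q0, 1) = (q0, 0, R) → 000[q0]00
Step 4: δ(q0, 0) = (q0, 1, R) → 0001[q0]0
Step 5: δ(q0, 0) = (q0, 1, R) → 00011[q0]□
Step 6: δ(q0, □) = (q1, □, L) → 0001[q1]1□
Step 7: δ(q1, 1) = (q1, 1, L) → 000[q1]11□
Step 8: δ(q1, 1) = (q1, 1, L) → 00[q1]011□
Step 9: δ(q1, 0) = (q1, 0, L) → 0[q1]0011□
Step 10: δ(q1, 0) = (q1, 0, L) → [q1]00011□
Step 11: δ(q1, 0) = (q1, 0, L) → [q1]□00011□
Step 12: δ(q1, □) = (qA, □, R) → □[qA]00011□

The machine reaches the accept state qA and halts.

The machine executed 12 steps before halting.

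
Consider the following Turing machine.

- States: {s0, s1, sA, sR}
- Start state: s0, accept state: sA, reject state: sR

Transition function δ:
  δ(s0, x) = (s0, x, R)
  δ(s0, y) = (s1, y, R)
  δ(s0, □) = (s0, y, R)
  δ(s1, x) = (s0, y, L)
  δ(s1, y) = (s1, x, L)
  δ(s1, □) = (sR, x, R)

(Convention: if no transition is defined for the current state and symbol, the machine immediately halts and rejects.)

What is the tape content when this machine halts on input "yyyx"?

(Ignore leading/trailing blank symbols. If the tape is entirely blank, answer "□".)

Execution trace:
Initial: [s0]yyyx
Step 1: δ(s0, y) = (s1, y, R) → y[s1]yyx
Step 2: δ(s1, y) = (s1, x, L) → [s1]yxyx
Step 3: δ(s1, y) = (s1, x, L) → [s1]□xxyx
Step 4: δ(s1, □) = (sR, x, R) → x[sR]xxyx

The machine reaches the reject state sR and halts.

Final tape (ignoring leading/trailing blanks): xxxyx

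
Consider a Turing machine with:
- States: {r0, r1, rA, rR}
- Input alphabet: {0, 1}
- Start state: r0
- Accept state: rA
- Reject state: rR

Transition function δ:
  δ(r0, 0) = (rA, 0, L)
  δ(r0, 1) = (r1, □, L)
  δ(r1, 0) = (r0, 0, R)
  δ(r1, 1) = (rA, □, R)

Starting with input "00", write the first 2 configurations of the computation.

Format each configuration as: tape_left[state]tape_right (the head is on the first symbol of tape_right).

Transitions applied:
Step 1: δ(r0, 0) = (rA, 0, L)

The first 2 configurations are:
[r0]00 ⊢ [rA]□00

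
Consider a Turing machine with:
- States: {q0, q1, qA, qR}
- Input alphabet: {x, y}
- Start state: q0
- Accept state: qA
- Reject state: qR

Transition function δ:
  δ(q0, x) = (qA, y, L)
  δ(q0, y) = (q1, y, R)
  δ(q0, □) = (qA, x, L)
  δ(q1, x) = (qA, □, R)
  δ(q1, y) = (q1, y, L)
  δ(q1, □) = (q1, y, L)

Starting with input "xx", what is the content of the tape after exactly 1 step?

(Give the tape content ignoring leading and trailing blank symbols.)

Execution trace:
Initial: [q0]xx
Step 1: δ(q0, x) = (qA, y, L) → [qA]□yx

The machine reaches the accept state qA and halts.

After 1 step, the tape (ignoring leading/trailing blanks) is: yx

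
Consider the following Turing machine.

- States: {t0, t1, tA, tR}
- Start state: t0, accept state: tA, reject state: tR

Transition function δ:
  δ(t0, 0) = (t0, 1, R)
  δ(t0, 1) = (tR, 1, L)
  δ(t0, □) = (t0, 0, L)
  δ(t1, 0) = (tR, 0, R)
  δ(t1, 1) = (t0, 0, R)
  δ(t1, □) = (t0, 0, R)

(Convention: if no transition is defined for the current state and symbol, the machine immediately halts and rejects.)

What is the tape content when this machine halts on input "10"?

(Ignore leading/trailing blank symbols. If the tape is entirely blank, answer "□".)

Execution trace:
Initial: [t0]10
Step 1: δ(t0, 1) = (tR, 1, L) → [tR]□10

The machine reaches the reject state tR and halts.

Final tape (ignoring leading/trailing blanks): 10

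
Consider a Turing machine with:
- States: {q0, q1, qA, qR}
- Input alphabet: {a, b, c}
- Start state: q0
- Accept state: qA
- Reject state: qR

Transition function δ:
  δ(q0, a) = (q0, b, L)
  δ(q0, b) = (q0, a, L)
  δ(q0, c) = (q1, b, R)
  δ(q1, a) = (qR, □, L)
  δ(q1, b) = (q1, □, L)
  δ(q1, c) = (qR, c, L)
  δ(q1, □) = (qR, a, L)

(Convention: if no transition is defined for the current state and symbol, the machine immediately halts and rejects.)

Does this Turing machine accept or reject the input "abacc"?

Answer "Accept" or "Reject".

Execution trace:
Initial: [q0]abacc
Step 1: δ(q0, a) = (q0, b, L) → [q0]□bbacc

No transition is defined for δ(q0, □). By convention the machine halts and rejects.

Answer: Reject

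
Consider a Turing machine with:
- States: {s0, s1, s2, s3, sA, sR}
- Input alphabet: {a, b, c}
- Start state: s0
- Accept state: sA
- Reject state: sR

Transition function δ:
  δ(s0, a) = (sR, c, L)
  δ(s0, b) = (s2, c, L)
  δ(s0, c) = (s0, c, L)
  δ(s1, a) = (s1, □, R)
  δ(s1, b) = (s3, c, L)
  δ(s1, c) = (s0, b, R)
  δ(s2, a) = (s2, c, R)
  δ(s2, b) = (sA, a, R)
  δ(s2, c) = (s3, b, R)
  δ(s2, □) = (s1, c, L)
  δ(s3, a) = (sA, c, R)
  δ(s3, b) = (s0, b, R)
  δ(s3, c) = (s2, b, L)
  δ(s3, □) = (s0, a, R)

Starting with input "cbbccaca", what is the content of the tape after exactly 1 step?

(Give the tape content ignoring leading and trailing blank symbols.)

Execution trace:
Initial: [s0]cbbccaca
Step 1: δ(s0, c) = (s0, c, L) → [s0]□cbbccaca

No transition is defined for δ(s0, □). By convention the machine halts and rejects.

After 1 step, the tape (ignoring leading/trailing blanks) is: cbbccaca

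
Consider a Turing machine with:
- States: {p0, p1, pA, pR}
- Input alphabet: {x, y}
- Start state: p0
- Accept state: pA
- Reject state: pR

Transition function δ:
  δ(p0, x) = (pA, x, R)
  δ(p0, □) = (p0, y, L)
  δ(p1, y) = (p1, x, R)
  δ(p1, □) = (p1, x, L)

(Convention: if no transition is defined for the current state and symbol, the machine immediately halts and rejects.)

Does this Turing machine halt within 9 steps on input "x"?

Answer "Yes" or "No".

Execution trace:
Initial: [p0]x
Step 1: δ(p0, x) = (pA, x, R) → x[pA]□

The machine reaches the accept state pA and halts.
The machine halted after 1 step (within the 9-step bound).

Answer: Yes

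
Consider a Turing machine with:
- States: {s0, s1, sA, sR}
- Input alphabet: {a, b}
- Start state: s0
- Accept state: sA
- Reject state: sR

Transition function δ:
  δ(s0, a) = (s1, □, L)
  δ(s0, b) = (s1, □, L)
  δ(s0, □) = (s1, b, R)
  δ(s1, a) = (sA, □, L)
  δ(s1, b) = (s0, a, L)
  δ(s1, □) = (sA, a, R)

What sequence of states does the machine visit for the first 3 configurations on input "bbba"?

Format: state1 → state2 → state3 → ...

Execution trace:
Initial: [s0]bbba
Step 1: δ(s0, b) = (s1, □, L) → [s1]□□bba
Step 2: δ(s1, □) = (sA, a, R) → a[sA]□bba

The machine reaches the accept state sA and halts.

State sequence: s0 → s1 → sA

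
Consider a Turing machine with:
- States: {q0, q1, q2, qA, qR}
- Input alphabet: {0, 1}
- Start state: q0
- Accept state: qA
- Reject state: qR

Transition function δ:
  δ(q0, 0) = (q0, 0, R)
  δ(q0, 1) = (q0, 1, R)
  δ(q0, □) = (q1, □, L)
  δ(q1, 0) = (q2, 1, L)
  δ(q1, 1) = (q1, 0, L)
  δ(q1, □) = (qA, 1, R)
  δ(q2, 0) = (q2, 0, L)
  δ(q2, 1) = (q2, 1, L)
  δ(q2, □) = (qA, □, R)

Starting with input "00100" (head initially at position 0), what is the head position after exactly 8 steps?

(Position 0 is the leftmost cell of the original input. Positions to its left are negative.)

Execution trace (head position shown):
Step 0: [q0]00100  (head at position 0)
Step 1: move right → 0[q0]0100  (head at position 1)
Step 2: move right → 00[q0]100  (head at position 2)
Step 3: move right → 001[q0]00  (head at position 3)
Step 4: move right → 0010[q0]0  (head at position 4)
Step 5: move right → 00100[q0]□  (head at position 5)
Step 6: move left → 0010[q1]0□  (head at position 4)
Step 7: move left → 001[q2]01□  (head at position 3)
Step 8: move left → 00[q2]101□  (head at position 2)

After 8 steps, the head is at position 2.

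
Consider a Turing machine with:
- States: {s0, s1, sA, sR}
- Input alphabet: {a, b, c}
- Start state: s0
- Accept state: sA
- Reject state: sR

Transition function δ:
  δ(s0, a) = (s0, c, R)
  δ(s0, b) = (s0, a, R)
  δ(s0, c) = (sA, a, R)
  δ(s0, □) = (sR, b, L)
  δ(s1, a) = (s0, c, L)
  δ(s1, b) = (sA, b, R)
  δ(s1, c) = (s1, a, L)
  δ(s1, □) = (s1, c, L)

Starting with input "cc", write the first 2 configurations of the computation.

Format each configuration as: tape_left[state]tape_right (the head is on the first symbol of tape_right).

Transitions applied:
Step 1: δ(s0, c) = (sA, a, R)

The first 2 configurations are:
[s0]cc ⊢ a[sA]c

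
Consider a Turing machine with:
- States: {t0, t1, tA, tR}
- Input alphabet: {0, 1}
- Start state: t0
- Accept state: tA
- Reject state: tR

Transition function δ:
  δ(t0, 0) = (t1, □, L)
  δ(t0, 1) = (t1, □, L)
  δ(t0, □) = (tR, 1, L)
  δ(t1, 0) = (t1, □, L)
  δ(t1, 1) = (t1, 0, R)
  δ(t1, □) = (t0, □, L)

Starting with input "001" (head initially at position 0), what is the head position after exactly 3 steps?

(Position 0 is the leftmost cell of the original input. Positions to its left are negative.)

Execution trace (head position shown):
Step 0: [t0]001  (head at position 0)
Step 1: move left → [t1]□□01  (head at position -1)
Step 2: move left → [t0]□□□01  (head at position -2)
Step 3: move left → [tR]□1□□01  (head at position -3)

After 3 steps, the head is at position -3.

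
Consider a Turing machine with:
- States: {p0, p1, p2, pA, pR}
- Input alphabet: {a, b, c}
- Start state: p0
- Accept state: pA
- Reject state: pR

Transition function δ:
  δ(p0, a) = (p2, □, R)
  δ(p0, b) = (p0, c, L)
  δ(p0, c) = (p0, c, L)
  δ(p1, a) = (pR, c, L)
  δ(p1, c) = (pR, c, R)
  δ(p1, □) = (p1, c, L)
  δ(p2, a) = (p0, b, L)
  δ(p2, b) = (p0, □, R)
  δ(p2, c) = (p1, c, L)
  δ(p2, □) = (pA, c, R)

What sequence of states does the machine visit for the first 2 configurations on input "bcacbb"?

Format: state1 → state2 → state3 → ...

Execution trace:
Initial: [p0]bcacbb
Step 1: δ(p0, b) = (p0, c, L) → [p0]□ccacbb

No transition is defined for δ(p0, □). By convention the machine halts and rejects.

State sequence: p0 → p0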